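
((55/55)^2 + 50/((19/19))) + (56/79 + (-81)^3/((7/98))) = -7440122.29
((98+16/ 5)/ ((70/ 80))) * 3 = 12144/ 35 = 346.97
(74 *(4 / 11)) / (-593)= -296 / 6523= -0.05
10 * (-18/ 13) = -180/ 13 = -13.85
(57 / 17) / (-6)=-19 / 34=-0.56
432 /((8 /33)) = 1782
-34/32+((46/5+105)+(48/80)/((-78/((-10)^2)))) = 116863/1040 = 112.37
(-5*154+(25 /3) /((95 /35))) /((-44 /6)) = 43715 /418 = 104.58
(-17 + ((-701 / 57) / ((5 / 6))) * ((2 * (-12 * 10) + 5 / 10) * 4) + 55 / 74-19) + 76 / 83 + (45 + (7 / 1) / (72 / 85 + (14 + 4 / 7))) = 18934912938122 / 1338234315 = 14149.18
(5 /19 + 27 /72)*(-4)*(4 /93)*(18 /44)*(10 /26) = -1455 /84227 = -0.02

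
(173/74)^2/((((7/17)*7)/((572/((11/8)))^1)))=788.81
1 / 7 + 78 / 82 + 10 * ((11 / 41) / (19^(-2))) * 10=2780014 / 287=9686.46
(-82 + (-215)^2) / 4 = 46143 / 4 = 11535.75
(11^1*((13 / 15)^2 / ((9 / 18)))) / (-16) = -1859 / 1800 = -1.03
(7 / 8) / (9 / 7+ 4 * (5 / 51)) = 2499 / 4792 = 0.52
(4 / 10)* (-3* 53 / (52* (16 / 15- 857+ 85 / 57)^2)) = -286995 / 171311233184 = -0.00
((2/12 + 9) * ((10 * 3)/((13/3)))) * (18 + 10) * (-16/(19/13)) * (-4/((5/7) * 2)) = 1034880/19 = 54467.37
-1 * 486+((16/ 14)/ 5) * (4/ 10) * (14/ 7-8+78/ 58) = -493722/ 1015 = -486.43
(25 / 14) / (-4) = -0.45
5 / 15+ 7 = 22 / 3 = 7.33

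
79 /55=1.44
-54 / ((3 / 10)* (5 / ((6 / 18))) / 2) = -24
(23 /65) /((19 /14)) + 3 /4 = 4993 /4940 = 1.01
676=676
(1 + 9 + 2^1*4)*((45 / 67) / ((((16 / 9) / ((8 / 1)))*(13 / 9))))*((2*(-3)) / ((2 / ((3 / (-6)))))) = 56.50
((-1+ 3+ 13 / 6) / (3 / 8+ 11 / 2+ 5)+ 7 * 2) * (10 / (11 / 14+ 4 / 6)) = 525560 / 5307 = 99.03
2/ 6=1/ 3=0.33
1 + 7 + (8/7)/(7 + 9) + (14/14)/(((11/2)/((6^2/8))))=1369/154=8.89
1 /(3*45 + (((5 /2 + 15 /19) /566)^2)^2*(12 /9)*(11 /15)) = 0.01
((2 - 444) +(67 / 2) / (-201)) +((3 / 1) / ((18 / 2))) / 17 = -15033 / 34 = -442.15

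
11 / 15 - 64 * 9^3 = -699829 / 15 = -46655.27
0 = 0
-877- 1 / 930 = -815611 / 930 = -877.00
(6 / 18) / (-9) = -1 / 27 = -0.04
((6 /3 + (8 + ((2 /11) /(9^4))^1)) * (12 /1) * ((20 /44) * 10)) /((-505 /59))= -1703240320 /26727327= -63.73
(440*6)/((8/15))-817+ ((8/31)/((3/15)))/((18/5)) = 1153207/279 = 4133.36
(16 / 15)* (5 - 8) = -3.20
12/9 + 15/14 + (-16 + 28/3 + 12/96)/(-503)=204311/84504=2.42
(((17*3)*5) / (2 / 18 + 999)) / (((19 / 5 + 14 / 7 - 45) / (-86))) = 493425 / 881216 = 0.56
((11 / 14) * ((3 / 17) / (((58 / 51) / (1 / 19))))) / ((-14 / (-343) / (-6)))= -0.94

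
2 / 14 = 1 / 7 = 0.14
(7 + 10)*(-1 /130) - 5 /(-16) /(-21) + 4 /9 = 19577 /65520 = 0.30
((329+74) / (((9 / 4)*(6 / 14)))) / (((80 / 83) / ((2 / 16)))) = 234143 / 4320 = 54.20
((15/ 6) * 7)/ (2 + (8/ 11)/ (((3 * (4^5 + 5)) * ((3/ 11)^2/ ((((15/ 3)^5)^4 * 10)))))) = 972405/ 167846679687611132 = 0.00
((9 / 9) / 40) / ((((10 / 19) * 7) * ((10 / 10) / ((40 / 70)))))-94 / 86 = -229483 / 210700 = -1.09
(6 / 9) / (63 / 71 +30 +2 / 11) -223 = -16231723 / 72795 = -222.98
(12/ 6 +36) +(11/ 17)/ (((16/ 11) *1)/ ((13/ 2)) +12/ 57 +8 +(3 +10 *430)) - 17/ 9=64721041658/ 1792267551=36.11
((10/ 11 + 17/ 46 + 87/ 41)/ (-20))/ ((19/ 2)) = -70549/ 3941740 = -0.02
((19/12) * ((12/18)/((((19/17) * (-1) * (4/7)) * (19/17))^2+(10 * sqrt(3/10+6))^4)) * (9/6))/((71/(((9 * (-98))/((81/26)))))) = -49531878487/3113834562317412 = -0.00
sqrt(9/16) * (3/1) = 9/4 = 2.25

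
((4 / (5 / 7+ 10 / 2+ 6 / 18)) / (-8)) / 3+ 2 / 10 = 219 / 1270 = 0.17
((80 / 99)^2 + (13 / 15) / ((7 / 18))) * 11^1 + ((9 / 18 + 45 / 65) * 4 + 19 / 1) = 22486379 / 405405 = 55.47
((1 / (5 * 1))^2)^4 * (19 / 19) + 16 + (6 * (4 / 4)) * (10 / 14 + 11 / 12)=141015639 / 5468750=25.79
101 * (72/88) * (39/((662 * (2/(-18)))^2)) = 2871531/4820684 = 0.60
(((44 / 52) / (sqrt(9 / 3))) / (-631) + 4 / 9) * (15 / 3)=20 / 9 - 55 * sqrt(3) / 24609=2.22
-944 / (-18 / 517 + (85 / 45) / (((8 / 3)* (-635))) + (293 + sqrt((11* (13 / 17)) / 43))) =-12550318554870293070720 / 3894898306768745267891 + 58603427154201600* sqrt(104533) / 3894898306768745267891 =-3.22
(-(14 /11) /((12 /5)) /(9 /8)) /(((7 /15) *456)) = -25 /11286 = -0.00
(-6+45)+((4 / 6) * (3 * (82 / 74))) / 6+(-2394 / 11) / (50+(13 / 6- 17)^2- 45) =379848646 / 9891321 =38.40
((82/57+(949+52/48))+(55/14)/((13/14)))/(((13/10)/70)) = 495748925/9633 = 51463.61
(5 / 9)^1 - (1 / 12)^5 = 138239 / 248832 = 0.56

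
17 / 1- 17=0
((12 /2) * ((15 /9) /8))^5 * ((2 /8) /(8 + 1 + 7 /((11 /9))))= 34375 /663552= 0.05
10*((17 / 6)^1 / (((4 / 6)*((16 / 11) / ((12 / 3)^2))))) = 935 / 2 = 467.50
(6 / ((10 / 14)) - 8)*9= 18 / 5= 3.60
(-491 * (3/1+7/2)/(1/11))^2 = 4929865369/4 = 1232466342.25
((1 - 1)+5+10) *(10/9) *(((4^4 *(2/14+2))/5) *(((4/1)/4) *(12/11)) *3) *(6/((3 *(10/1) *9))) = 10240/77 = 132.99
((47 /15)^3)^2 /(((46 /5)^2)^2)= 10779215329 /81601635600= 0.13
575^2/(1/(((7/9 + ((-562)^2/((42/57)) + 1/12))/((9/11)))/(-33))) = -35713737240625/6804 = -5248932575.05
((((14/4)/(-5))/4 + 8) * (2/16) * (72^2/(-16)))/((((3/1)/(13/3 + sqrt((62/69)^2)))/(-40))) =1016937/46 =22107.33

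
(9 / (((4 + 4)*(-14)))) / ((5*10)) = -0.00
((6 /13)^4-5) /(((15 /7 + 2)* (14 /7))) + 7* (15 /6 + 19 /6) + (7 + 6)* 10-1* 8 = 800449241 /4969614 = 161.07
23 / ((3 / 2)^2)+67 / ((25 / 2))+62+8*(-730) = -5762.42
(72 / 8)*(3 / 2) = 27 / 2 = 13.50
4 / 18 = 2 / 9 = 0.22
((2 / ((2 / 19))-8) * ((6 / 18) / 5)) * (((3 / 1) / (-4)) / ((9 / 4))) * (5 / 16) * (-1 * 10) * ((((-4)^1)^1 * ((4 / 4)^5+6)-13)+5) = -55 / 2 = -27.50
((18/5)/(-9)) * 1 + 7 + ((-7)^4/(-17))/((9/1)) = -6956/765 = -9.09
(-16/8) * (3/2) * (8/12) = -2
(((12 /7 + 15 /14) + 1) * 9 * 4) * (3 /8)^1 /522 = 159 /1624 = 0.10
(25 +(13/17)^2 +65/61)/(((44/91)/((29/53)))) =1239852341/41110828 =30.16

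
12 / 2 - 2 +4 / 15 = 64 / 15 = 4.27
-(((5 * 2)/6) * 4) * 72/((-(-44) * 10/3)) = -36/11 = -3.27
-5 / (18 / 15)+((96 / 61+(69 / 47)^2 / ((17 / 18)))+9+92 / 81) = 3646030703 / 371098746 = 9.82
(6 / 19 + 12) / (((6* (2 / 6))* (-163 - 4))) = -0.04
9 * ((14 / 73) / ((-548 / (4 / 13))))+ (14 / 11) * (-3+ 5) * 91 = 331271738 / 1430143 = 231.64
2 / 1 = 2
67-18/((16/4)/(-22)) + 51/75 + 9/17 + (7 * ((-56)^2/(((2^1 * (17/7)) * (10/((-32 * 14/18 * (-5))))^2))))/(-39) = -23870024024/1342575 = -17779.29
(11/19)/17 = 11/323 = 0.03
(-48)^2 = 2304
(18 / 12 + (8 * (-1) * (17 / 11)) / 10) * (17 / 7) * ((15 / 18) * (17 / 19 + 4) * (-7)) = -15283 / 836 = -18.28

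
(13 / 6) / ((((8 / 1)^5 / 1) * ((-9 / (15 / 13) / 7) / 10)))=-175 / 294912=-0.00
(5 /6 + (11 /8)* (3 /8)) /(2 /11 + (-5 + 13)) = 2849 /17280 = 0.16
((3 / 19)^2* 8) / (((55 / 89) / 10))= 12816 / 3971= 3.23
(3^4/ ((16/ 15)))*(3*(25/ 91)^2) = 2278125/ 132496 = 17.19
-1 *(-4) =4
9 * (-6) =-54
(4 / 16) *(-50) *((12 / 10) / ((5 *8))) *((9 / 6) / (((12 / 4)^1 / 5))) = -15 / 16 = -0.94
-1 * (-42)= 42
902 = 902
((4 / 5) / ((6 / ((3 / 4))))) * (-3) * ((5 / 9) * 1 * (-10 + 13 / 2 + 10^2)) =-193 / 12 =-16.08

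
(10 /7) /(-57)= -10 /399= -0.03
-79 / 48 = -1.65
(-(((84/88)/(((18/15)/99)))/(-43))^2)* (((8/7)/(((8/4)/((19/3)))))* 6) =-269325/3698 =-72.83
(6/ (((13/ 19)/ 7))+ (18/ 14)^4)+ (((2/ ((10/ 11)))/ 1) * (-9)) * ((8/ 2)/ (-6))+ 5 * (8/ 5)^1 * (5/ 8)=12846838/ 156065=82.32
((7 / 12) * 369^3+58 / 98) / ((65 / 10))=5744496545 / 1274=4509023.98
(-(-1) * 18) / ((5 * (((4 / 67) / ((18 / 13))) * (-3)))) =-1809 / 65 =-27.83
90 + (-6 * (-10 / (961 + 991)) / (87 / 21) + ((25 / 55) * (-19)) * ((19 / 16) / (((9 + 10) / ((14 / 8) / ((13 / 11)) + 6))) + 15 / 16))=1260753745 / 16189888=77.87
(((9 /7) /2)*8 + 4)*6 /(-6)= -64 /7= -9.14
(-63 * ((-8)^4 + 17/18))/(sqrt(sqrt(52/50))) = -516215 * 26^(3/4) * sqrt(5)/52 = -255589.08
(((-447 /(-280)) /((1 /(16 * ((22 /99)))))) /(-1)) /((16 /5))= -149 /84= -1.77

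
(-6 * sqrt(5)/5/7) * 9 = -54 * sqrt(5)/35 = -3.45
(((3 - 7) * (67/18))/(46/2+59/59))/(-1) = 67/108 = 0.62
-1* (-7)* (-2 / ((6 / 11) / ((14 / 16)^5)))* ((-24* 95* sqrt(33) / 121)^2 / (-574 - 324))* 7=66892280175 / 55632896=1202.39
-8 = -8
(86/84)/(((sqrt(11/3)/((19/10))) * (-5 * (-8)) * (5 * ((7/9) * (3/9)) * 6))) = 2451 * sqrt(33)/4312000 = 0.00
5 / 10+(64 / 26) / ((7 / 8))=603 / 182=3.31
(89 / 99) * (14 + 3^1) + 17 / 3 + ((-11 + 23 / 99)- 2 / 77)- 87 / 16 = 5813 / 1232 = 4.72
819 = 819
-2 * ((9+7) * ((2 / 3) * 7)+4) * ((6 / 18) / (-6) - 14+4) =42716 / 27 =1582.07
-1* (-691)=691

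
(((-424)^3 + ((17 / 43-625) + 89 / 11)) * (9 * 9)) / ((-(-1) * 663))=-973477655001 / 104533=-9312634.81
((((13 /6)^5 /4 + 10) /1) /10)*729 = 2046999 /1280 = 1599.22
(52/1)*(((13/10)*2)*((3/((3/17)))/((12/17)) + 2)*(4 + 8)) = 211588/5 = 42317.60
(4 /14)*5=10 /7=1.43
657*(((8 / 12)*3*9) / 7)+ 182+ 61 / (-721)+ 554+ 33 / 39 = 22740680 / 9373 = 2426.19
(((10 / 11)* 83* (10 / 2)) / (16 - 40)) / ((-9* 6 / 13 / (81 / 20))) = 5395 / 352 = 15.33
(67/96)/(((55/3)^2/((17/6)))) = 1139/193600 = 0.01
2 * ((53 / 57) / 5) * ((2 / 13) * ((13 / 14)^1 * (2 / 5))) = 212 / 9975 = 0.02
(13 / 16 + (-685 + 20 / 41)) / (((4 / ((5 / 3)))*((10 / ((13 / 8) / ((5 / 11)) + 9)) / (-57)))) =4286381399 / 209920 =20419.12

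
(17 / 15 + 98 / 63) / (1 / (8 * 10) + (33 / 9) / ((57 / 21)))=36784 / 18651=1.97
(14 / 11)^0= 1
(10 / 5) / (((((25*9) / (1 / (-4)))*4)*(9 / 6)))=-1 / 2700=-0.00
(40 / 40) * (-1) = -1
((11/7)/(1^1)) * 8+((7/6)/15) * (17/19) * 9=17553/1330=13.20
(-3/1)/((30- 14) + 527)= -1/181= -0.01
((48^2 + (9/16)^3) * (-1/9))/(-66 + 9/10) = 5243285/1333248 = 3.93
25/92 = 0.27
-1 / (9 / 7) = -7 / 9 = -0.78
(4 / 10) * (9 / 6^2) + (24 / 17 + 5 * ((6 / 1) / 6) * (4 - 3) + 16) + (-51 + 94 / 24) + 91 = 67757 / 1020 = 66.43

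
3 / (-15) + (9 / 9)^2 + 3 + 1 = 24 / 5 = 4.80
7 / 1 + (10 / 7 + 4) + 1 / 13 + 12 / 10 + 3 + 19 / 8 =69453 / 3640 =19.08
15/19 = 0.79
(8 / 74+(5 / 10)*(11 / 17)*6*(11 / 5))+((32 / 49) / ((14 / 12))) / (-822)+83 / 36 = 35558742841 / 5320321020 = 6.68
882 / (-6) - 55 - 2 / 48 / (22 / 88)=-1213 / 6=-202.17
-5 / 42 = -0.12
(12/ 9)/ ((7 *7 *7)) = 4/ 1029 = 0.00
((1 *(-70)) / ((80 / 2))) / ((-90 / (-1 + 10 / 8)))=7 / 1440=0.00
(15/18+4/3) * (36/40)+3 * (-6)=-321/20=-16.05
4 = 4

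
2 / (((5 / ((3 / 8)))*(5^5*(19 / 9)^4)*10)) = 19683 / 81450625000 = 0.00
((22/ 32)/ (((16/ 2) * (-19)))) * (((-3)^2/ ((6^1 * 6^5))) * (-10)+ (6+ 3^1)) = -256553/ 6303744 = -0.04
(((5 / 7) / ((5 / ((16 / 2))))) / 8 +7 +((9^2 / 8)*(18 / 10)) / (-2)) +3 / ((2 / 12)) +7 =12897 / 560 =23.03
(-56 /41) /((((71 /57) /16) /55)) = -964.95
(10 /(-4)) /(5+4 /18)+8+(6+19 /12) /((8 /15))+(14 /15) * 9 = 226653 /7520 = 30.14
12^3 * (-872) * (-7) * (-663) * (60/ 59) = -419587983360/ 59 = -7111660734.92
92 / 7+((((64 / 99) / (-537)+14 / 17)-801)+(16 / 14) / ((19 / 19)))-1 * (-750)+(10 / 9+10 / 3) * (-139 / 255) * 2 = -85906727 / 2108799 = -40.74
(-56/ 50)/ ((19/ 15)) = -0.88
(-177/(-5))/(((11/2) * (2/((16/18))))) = 472/165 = 2.86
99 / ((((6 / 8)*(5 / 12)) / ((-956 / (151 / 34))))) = -51486336 / 755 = -68193.82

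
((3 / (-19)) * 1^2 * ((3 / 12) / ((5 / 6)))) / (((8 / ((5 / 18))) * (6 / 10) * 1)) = -5 / 1824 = -0.00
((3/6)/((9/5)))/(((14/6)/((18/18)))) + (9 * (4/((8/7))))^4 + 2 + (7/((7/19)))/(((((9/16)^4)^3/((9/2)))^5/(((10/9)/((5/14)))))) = 3289869234617381824101214486374228582000660161499573711189199267204740041183/30675987439478173383062969197542411896041041043170145392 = 107245748522621820131.82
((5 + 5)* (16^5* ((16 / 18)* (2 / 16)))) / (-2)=-582542.22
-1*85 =-85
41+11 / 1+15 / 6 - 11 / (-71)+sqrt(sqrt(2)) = 2^(1 / 4)+7761 / 142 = 55.84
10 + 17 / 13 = 147 / 13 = 11.31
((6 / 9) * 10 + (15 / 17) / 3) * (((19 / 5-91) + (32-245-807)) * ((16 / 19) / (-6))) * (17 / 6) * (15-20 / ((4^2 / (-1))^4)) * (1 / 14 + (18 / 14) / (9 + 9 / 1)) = 3018608665 / 459648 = 6567.22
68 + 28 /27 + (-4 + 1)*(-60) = 6724 /27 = 249.04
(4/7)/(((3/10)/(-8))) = -320/21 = -15.24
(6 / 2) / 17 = 3 / 17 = 0.18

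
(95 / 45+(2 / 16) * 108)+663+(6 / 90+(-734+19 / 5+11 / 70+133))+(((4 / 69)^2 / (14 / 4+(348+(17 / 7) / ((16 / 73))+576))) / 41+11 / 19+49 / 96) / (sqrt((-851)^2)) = 6067160530619650951 / 74319486650359776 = 81.64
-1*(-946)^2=-894916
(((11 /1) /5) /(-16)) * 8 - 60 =-611 /10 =-61.10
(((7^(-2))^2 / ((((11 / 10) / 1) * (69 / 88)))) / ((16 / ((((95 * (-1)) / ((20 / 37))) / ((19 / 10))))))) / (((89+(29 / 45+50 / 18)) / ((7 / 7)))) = -13875 / 459344914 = -0.00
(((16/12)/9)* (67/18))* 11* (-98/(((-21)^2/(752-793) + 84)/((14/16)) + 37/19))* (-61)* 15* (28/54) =96099004232/29185515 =3292.70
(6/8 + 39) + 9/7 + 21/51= 19729/476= 41.45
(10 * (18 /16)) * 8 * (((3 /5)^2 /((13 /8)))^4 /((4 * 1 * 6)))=20155392 /2231328125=0.01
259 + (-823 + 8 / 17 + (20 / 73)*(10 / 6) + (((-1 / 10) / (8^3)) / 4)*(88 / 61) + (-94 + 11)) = -375616217593 / 581383680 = -646.07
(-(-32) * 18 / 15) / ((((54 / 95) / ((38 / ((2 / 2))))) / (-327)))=-2518336 / 3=-839445.33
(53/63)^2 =2809/3969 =0.71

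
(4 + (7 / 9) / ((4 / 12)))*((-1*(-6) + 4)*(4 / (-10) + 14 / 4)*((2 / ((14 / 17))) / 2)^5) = 836295773 / 1613472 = 518.32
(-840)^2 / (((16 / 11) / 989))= 479763900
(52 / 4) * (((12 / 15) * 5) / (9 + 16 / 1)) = 52 / 25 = 2.08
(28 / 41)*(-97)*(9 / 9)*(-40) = 108640 / 41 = 2649.76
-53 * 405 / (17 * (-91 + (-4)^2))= 1431 / 85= 16.84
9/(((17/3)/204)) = 324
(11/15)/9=0.08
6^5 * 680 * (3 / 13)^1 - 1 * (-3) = 15863079 / 13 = 1220236.85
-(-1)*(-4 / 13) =-4 / 13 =-0.31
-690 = -690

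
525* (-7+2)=-2625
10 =10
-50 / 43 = -1.16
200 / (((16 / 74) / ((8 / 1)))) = 7400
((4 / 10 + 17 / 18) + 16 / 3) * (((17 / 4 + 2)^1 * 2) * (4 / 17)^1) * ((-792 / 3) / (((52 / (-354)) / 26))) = 15601960 / 17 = 917762.35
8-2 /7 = 54 /7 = 7.71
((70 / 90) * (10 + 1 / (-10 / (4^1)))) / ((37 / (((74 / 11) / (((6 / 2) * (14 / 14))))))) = 224 / 495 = 0.45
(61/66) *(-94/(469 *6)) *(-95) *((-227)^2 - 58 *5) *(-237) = -35617403.52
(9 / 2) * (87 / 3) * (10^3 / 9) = 14500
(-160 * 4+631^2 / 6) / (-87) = -394321 / 522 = -755.40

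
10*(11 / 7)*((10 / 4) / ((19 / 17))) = 4675 / 133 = 35.15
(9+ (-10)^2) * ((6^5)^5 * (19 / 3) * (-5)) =-98131877516640685916160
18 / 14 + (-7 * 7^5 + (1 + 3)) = -823506 / 7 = -117643.71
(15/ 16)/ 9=5/ 48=0.10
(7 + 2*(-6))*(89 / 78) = -445 / 78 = -5.71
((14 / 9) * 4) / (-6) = -28 / 27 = -1.04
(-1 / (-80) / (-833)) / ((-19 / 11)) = 11 / 1266160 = 0.00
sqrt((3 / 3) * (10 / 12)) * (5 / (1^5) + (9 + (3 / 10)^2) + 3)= 1709 * sqrt(30) / 600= 15.60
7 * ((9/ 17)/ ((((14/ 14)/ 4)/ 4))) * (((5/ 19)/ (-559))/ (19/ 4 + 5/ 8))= -40320/ 7763951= -0.01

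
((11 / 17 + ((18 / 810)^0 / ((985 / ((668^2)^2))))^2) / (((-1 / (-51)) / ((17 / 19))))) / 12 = 11458019118400669589008139 / 73737100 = 155390151204762183.34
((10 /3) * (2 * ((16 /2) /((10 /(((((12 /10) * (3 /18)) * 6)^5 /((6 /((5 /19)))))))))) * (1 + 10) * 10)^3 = 3516245836038144 /13396484375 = 262475.27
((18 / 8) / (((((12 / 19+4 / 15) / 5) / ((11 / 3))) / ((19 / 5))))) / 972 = 19855 / 110592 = 0.18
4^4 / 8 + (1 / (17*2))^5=1453933569 / 45435424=32.00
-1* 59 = -59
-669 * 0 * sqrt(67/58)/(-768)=0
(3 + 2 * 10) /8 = 2.88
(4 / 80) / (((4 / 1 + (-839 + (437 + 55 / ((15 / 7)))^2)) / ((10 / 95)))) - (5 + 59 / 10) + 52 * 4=7186571703 / 36461551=197.10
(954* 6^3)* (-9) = -1854576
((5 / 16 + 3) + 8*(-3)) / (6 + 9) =-1.38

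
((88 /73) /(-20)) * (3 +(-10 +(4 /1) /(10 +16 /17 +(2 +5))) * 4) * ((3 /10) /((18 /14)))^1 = 282667 /556625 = 0.51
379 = 379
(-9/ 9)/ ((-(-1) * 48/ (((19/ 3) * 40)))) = -5.28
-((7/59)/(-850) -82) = 4112307/50150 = 82.00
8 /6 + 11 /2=41 /6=6.83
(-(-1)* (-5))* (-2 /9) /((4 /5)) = 25 /18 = 1.39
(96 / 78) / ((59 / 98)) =1568 / 767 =2.04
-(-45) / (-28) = -45 / 28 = -1.61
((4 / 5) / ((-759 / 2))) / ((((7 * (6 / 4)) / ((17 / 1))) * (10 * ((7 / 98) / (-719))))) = 195568 / 56925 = 3.44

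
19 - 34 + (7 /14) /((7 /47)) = -163 /14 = -11.64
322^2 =103684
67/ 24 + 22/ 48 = 13/ 4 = 3.25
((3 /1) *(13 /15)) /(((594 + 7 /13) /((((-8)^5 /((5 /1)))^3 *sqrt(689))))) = -5946158883012608 *sqrt(689) /4830625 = -32310434313.98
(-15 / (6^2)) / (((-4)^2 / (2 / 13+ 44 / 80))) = -61 / 3328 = -0.02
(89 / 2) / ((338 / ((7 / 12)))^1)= 623 / 8112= 0.08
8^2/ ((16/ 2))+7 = 15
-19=-19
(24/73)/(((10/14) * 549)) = 56/66795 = 0.00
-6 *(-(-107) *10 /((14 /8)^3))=-410880 /343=-1197.90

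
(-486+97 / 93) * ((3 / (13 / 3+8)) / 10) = -135303 / 11470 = -11.80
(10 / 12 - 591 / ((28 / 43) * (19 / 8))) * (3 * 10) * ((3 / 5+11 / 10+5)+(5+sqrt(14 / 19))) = -35602047 / 266 - 1521455 * sqrt(266) / 2527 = -143661.90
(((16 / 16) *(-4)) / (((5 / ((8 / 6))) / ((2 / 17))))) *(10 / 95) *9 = -192 / 1615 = -0.12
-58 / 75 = -0.77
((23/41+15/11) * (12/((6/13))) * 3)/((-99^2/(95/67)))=-2143960/98718939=-0.02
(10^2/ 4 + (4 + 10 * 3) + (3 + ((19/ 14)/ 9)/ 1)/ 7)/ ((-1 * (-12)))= 52435/ 10584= 4.95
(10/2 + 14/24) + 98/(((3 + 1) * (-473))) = 31397/5676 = 5.53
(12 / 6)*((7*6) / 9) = 28 / 3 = 9.33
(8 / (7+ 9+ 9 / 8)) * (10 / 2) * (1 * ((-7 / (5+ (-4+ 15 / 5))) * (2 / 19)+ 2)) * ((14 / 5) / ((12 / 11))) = 10.89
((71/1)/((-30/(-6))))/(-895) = -0.02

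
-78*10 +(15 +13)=-752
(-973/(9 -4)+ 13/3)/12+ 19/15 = -1313/90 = -14.59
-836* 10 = -8360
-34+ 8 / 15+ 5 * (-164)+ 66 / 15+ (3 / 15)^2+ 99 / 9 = -62852 / 75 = -838.03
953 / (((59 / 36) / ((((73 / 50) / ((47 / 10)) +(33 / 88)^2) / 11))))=5292009 / 221840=23.86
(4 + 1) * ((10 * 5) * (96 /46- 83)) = -465250 /23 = -20228.26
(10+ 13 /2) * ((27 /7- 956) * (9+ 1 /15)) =-142440.57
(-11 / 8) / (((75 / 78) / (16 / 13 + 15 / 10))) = -781 / 200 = -3.90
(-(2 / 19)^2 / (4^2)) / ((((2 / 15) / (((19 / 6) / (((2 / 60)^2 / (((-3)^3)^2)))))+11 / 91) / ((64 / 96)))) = -24877125 / 6513436208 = -0.00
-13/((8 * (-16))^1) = 13/128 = 0.10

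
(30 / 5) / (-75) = -0.08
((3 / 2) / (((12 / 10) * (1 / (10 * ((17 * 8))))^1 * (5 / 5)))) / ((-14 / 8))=-6800 / 7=-971.43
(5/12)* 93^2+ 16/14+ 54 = 102449/28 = 3658.89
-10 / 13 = -0.77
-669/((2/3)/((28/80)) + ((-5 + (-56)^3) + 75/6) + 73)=28098/7372411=0.00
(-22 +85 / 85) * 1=-21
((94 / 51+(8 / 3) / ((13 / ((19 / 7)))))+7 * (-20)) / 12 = -319301 / 27846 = -11.47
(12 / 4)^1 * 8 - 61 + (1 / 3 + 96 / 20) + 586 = 8312 / 15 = 554.13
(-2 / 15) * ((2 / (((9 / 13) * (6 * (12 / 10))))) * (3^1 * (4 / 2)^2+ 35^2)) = -16081 / 243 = -66.18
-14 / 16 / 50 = -7 / 400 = -0.02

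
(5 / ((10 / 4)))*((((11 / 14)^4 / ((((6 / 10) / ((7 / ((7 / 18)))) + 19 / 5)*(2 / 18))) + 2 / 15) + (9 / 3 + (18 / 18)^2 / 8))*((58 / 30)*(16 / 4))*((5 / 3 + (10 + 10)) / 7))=10375717846 / 52185735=198.82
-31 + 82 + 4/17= 871/17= 51.24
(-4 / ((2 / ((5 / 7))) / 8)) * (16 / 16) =-80 / 7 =-11.43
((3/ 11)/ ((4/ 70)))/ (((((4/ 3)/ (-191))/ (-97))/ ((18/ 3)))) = 17508015/ 44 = 397909.43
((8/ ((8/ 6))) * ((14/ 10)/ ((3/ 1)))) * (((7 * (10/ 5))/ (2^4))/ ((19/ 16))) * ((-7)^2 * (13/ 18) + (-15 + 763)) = 1381898/ 855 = 1616.25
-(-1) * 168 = 168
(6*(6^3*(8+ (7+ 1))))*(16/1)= 331776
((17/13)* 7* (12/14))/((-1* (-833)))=6/637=0.01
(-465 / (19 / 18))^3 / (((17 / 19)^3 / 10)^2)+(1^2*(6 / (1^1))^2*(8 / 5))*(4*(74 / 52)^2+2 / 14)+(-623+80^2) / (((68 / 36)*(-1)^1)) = -2378986585350550389171 / 142773720635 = -16662636336.50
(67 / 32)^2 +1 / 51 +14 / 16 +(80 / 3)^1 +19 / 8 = 1792331 / 52224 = 34.32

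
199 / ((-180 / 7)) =-1393 / 180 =-7.74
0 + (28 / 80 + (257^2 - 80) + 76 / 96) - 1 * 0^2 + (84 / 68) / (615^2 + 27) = 202003212599 / 3062040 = 65970.14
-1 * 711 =-711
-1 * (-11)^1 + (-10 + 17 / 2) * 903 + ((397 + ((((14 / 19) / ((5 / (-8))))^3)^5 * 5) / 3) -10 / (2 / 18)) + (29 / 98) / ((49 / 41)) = -704754854709455998538480690546321818 / 667417346168140699143658447265625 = -1055.94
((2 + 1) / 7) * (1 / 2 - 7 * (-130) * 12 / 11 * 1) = 65553 / 154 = 425.67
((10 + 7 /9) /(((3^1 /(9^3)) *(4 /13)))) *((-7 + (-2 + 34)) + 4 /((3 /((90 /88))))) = 4936815 /22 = 224400.68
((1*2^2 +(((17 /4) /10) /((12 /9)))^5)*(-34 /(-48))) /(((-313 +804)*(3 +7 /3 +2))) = 7136182229267 /9061374361600000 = 0.00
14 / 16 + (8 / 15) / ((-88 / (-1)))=1163 / 1320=0.88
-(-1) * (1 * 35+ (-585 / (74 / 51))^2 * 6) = 2670477505 / 2738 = 975338.75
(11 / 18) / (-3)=-0.20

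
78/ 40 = 39/ 20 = 1.95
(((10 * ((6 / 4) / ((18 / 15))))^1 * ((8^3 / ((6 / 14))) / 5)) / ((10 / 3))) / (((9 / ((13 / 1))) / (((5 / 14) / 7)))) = 4160 / 63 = 66.03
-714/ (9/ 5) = -1190/ 3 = -396.67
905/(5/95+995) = 17195/18906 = 0.91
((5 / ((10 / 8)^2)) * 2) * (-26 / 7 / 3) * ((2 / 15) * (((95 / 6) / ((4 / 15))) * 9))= -3952 / 7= -564.57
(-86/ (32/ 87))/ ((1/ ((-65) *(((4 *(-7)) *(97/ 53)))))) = -165109035/ 212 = -778816.20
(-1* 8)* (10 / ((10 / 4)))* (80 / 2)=-1280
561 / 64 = 8.77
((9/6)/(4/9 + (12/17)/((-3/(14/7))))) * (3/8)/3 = -459/64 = -7.17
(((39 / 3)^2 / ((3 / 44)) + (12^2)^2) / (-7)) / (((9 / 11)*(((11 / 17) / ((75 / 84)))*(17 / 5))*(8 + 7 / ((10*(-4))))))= -87055000 / 414099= -210.23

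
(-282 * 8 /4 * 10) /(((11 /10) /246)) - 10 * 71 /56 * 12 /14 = -1359702915 /1078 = -1261319.96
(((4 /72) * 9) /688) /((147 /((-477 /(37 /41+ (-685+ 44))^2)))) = -0.00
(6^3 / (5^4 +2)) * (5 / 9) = 40 / 209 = 0.19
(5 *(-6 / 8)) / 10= -3 / 8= -0.38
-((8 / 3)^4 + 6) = -56.57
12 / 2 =6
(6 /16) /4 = 3 /32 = 0.09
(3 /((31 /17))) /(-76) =-51 /2356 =-0.02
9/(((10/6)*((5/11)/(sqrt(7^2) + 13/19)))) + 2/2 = 43837/475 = 92.29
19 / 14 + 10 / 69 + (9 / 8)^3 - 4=-265621 / 247296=-1.07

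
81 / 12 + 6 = 51 / 4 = 12.75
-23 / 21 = -1.10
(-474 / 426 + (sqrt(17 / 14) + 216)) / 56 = sqrt(238) / 784 + 15257 / 3976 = 3.86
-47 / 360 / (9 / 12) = -47 / 270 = -0.17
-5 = -5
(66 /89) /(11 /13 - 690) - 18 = -14353176 /797351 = -18.00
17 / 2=8.50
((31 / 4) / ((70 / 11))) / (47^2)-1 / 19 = -612041 / 11751880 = -0.05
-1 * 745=-745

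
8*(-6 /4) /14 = -6 /7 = -0.86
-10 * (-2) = 20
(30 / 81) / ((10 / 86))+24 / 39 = 1334 / 351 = 3.80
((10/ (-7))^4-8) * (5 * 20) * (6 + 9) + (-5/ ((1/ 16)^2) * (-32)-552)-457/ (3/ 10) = 238650254/ 7203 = 33132.06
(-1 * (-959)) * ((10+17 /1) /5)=25893 /5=5178.60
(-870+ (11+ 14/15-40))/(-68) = 13471/1020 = 13.21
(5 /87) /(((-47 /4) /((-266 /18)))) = 2660 /36801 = 0.07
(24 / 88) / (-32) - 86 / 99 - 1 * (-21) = 63749 / 3168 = 20.12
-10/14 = -5/7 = -0.71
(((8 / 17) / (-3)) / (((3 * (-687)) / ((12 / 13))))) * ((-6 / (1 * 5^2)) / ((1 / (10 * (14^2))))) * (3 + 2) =-25088 / 151827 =-0.17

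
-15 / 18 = -5 / 6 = -0.83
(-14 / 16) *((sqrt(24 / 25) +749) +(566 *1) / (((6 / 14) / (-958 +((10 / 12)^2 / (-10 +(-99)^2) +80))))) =4288702565399 / 4229712 - 7 *sqrt(6) / 20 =1013945.85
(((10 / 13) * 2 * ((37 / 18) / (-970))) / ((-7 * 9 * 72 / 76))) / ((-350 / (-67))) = 47101 / 4504418100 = 0.00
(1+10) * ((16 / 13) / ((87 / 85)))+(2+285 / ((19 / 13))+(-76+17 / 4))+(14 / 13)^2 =8212331 / 58812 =139.64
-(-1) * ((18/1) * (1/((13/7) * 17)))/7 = 18/221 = 0.08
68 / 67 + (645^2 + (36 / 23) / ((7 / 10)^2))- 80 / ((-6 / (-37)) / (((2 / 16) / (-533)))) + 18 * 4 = 50239612517356 / 120738891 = 416101.32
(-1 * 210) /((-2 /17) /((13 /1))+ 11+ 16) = -9282 /1193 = -7.78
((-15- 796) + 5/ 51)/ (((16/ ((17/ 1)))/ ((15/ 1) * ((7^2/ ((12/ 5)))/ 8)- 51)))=4207973/ 384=10958.26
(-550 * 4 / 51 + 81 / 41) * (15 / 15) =-86069 / 2091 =-41.16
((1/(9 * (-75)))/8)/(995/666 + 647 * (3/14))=-259/195995400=-0.00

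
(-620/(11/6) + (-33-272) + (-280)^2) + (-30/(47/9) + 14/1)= 40204543/517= 77765.07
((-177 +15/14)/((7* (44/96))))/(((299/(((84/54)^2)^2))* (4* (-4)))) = 160916/2397681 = 0.07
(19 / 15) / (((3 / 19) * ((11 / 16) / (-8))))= -46208 / 495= -93.35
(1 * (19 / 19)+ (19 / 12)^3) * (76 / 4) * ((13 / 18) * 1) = 2120989 / 31104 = 68.19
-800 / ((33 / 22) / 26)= -41600 / 3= -13866.67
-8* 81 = -648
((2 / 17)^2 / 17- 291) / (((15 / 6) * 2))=-1429679 / 24565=-58.20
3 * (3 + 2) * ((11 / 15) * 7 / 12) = 77 / 12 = 6.42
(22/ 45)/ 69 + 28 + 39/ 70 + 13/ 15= 1279361/ 43470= 29.43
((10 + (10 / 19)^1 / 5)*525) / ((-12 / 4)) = -33600 / 19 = -1768.42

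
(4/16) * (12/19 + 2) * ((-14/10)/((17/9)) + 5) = 905/323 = 2.80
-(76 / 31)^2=-6.01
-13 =-13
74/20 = 37/10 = 3.70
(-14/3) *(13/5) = -182/15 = -12.13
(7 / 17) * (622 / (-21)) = -12.20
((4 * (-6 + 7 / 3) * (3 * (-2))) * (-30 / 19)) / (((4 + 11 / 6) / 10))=-31680 / 133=-238.20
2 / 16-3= -23 / 8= -2.88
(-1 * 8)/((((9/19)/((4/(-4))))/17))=2584/9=287.11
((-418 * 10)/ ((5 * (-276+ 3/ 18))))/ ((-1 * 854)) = -2508/ 706685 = -0.00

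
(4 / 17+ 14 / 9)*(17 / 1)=30.44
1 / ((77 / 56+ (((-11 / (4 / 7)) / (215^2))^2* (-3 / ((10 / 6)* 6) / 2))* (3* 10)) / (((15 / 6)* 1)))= 170940050000 / 94016974139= 1.82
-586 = -586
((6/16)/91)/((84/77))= 11/2912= 0.00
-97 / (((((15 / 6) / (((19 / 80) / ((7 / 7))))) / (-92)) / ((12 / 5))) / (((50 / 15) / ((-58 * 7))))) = -84778 / 5075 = -16.71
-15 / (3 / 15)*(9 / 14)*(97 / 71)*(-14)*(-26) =-1702350 / 71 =-23976.76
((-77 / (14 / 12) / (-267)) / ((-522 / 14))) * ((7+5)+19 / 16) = -16247 / 185832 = -0.09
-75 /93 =-25 /31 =-0.81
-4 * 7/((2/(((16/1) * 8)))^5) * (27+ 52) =-2375116914688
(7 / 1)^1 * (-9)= -63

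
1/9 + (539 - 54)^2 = 2117026/9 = 235225.11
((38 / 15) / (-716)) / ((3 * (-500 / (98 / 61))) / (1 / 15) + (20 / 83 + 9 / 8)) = 309092 / 1223354620545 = 0.00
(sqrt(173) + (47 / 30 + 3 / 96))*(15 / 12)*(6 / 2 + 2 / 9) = 22243 / 3456 + 145*sqrt(173) / 36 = 59.41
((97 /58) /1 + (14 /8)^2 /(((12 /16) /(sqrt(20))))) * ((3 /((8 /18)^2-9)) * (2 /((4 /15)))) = -59535 * sqrt(5) /2852-353565 /82708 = -50.95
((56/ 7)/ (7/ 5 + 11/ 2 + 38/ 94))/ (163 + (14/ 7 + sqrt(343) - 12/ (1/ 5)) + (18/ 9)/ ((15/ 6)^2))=123751000/ 11531985981 - 8225000 * sqrt(7)/ 11531985981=0.01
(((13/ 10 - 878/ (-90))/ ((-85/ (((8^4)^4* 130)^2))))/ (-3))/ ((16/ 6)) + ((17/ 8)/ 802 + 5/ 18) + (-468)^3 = 21768973313049215176539740000000.00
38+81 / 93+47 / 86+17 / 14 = 379135 / 9331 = 40.63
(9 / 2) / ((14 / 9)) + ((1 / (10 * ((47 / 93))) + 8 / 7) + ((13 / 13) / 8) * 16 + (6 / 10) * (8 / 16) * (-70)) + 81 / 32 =-644059 / 52640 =-12.24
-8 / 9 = -0.89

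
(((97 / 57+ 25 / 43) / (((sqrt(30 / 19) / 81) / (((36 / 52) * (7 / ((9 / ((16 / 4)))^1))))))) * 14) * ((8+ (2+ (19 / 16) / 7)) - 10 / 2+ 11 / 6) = 5317599 * sqrt(570) / 4085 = 31078.56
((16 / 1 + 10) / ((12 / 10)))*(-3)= -65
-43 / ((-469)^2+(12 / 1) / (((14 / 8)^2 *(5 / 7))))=-1505 / 7698827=-0.00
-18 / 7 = -2.57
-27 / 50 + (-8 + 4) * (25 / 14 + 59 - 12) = -68489 / 350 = -195.68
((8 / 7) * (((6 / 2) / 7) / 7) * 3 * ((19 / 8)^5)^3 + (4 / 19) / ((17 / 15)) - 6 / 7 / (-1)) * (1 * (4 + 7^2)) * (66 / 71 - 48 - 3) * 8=-8315139152208471081332395815 / 4324389677403471872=-1922846869.16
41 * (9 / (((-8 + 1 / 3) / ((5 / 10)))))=-1107 / 46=-24.07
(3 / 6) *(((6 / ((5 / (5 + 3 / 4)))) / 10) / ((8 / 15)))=207 / 320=0.65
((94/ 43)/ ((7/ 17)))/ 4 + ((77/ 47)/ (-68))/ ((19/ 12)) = 11990557/ 9138962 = 1.31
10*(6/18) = 3.33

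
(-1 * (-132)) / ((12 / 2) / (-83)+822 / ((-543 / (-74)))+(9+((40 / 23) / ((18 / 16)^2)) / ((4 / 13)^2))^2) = 0.20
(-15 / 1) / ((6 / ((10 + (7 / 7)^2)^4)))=-73205 / 2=-36602.50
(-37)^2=1369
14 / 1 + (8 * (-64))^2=262158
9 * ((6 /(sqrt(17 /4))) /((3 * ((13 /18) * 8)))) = 81 * sqrt(17) /221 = 1.51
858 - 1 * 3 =855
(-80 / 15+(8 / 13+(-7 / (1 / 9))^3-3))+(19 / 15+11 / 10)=-97520417 / 390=-250052.35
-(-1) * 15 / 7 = 15 / 7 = 2.14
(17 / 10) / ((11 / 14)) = 119 / 55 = 2.16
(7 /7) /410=1 /410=0.00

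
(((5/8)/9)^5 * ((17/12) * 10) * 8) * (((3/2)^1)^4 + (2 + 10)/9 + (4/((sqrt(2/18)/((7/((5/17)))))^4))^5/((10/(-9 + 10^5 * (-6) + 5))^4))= 7653340534883478610135743566364937182437061672584260707836259239924459445713219/265720500000000000000000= 28802220885793450675185930000000000000000000000000000000.00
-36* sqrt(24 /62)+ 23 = 23-72* sqrt(93) /31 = 0.60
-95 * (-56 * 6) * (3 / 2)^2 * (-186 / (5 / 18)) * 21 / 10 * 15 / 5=-1514856168 / 5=-302971233.60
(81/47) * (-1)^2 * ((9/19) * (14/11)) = 10206/9823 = 1.04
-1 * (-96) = 96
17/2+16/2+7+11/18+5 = 262/9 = 29.11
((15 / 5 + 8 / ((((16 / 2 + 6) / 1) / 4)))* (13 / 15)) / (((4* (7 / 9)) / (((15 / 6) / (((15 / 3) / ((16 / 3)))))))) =962 / 245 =3.93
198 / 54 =3.67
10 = 10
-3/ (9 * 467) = -1/ 1401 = -0.00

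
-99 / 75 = -33 / 25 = -1.32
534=534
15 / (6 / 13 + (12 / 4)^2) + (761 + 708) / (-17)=-59124 / 697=-84.83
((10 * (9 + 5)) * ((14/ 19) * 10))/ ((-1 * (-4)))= 4900/ 19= 257.89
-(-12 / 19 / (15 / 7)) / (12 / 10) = 14 / 57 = 0.25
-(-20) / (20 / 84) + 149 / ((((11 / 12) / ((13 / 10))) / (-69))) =-797298 / 55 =-14496.33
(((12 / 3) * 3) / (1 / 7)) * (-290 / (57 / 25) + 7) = -191828 / 19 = -10096.21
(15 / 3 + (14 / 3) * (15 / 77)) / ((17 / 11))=65 / 17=3.82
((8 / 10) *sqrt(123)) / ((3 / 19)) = 76 *sqrt(123) / 15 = 56.19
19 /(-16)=-19 /16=-1.19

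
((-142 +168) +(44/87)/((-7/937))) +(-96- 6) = -87512/609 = -143.70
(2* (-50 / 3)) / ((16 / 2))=-4.17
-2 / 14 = -1 / 7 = -0.14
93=93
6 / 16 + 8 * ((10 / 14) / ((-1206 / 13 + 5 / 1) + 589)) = 35249 / 91224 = 0.39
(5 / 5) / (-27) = -1 / 27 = -0.04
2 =2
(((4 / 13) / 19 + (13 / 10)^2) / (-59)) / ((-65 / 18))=0.01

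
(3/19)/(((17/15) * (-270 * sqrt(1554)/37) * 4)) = -sqrt(1554)/325584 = -0.00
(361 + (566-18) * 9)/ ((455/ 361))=1910773/ 455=4199.50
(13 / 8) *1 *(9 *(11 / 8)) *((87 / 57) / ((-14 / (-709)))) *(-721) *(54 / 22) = -2750853.82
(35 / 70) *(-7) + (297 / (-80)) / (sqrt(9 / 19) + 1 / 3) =-8019 *sqrt(19) / 4960 -431 / 4960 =-7.13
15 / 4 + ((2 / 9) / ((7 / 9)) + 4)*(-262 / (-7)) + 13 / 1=34723 / 196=177.16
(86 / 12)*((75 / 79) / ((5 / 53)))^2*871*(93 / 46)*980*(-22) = -27554295292.59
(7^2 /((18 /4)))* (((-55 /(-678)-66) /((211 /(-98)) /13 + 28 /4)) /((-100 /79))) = 82.97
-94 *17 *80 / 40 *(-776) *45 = 111604320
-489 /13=-37.62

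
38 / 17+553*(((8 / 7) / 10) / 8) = 1723 / 170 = 10.14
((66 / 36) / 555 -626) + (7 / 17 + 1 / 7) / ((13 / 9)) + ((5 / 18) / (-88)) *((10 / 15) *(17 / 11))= -4679602850371 / 7479992520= -625.62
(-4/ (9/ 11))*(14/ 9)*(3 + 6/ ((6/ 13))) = -9856/ 81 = -121.68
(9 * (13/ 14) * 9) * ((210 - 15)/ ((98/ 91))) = 2669355/ 196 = 13619.16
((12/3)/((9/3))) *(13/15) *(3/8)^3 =39/640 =0.06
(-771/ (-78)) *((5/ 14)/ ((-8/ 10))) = -6425/ 1456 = -4.41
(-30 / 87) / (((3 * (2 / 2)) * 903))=-10 / 78561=-0.00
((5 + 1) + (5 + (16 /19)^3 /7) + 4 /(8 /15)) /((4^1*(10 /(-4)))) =-1784673 /960260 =-1.86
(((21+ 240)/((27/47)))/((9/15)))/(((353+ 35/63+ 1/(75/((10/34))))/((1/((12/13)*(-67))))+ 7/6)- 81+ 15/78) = -7530575/218252322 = -0.03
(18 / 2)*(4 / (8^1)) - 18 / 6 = 3 / 2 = 1.50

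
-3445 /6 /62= -3445 /372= -9.26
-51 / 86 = -0.59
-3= -3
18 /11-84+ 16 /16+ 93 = 128 /11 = 11.64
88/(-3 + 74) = 88/71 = 1.24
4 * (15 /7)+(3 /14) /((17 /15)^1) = 8.76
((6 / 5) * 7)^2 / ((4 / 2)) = 882 / 25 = 35.28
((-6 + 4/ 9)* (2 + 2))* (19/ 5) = -760/ 9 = -84.44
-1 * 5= -5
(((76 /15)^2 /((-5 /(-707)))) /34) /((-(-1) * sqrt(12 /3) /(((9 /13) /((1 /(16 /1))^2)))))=261352448 /27625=9460.72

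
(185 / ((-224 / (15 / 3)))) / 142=-925 / 31808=-0.03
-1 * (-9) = 9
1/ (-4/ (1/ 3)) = -1/ 12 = -0.08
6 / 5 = 1.20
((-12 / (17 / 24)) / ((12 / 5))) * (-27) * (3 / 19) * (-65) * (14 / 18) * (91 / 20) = -2235870 / 323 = -6922.20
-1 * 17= -17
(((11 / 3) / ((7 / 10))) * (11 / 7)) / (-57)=-1210 / 8379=-0.14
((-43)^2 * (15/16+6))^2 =42123047121/256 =164543152.82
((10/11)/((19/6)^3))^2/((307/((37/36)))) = 0.00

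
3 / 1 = 3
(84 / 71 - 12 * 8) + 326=16414 / 71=231.18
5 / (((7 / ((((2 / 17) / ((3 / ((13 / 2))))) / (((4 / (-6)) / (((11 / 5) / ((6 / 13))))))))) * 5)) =-1859 / 7140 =-0.26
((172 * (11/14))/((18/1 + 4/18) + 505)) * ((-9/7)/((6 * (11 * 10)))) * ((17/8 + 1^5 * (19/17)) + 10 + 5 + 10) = -4459401/313807760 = -0.01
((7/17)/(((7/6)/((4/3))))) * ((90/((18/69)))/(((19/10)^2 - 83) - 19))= -1.65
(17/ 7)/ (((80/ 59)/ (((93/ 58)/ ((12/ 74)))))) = 1150441/ 64960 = 17.71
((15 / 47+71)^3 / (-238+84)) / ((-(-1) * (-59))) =18831375104 / 471667889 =39.93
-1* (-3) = 3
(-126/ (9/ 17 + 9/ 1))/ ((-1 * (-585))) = -119/ 5265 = -0.02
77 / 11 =7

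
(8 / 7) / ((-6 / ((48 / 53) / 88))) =-8 / 4081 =-0.00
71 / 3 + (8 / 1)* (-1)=47 / 3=15.67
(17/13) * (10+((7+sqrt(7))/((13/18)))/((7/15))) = 4590 * sqrt(7)/1183+6800/169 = 50.50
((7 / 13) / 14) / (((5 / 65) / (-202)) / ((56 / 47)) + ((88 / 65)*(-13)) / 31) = -876680 / 12948213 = -0.07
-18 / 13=-1.38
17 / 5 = 3.40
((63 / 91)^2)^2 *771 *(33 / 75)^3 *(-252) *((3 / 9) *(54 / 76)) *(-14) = 106891595985636 / 8479046875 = 12606.56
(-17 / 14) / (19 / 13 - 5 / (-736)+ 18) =-81328 / 1303911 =-0.06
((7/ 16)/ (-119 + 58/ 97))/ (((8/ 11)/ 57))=-0.29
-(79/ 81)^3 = -493039/ 531441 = -0.93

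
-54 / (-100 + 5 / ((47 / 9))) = 2538 / 4655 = 0.55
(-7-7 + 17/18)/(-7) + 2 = 487/126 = 3.87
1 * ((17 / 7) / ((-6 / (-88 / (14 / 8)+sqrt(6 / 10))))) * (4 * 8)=95744 / 147 - 272 * sqrt(15) / 105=641.29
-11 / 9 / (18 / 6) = -11 / 27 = -0.41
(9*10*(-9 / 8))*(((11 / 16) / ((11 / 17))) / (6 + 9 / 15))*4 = -65.20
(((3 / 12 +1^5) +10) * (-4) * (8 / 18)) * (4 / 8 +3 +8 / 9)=-790 / 9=-87.78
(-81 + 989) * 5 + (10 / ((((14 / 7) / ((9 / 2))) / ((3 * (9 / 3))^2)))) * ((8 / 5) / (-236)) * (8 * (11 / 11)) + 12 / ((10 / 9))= 1313326 / 295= 4451.95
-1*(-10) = 10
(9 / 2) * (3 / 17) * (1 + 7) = 108 / 17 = 6.35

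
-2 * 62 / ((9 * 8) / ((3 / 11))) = -0.47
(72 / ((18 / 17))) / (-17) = -4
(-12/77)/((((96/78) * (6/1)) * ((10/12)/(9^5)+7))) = -2302911/763859404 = -0.00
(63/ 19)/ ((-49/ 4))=-36/ 133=-0.27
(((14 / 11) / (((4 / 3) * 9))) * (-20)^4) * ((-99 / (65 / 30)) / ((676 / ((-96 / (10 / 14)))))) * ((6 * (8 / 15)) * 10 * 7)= 34531685.03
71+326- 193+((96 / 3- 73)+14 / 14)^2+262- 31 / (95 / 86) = 193604 / 95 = 2037.94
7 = 7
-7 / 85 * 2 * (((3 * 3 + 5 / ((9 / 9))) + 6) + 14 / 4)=-329 / 85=-3.87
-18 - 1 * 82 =-100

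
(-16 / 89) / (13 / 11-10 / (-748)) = -5984 / 39783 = -0.15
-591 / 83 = -7.12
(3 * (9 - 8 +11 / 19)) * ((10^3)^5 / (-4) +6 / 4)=-22499999999999865 / 19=-1184210526315782.37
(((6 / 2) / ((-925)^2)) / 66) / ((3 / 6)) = 1 / 9411875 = 0.00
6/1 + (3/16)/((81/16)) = 163/27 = 6.04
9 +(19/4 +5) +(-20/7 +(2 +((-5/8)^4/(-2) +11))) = 1652457/57344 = 28.82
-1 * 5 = -5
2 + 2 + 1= 5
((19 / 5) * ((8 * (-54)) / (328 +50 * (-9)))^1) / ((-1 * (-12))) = 342 / 305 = 1.12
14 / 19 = 0.74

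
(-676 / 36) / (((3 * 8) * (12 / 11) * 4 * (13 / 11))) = -1573 / 10368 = -0.15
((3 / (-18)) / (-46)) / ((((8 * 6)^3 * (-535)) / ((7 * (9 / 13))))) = -7 / 23587799040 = -0.00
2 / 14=1 / 7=0.14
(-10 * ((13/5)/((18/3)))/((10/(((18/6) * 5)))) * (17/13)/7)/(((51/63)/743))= -2229/2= -1114.50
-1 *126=-126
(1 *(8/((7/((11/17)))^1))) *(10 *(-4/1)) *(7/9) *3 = -3520/51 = -69.02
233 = 233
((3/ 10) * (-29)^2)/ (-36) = -841/ 120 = -7.01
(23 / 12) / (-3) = -0.64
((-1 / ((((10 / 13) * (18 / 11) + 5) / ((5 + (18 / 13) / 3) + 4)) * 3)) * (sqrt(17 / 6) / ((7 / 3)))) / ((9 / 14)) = -451 * sqrt(102) / 8055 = -0.57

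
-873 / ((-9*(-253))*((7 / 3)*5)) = -291 / 8855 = -0.03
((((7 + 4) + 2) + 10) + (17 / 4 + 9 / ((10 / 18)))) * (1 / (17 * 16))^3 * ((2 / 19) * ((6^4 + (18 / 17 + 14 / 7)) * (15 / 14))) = 14393247 / 45499568128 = 0.00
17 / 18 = 0.94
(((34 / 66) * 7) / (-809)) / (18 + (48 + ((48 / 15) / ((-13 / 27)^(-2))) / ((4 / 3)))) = -48195 / 719626534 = -0.00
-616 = -616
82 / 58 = 41 / 29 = 1.41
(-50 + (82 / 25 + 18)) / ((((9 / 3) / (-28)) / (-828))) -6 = -5548854 / 25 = -221954.16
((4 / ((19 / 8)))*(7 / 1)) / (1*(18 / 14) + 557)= 392 / 18563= 0.02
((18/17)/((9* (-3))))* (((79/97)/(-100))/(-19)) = -79/4699650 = -0.00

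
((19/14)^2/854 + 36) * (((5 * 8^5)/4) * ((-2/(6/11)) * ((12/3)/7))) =-1357578956800/439383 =-3089739.38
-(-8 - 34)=42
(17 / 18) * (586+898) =12614 / 9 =1401.56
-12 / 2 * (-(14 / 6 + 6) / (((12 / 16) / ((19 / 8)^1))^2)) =9025 / 18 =501.39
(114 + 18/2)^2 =15129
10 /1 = 10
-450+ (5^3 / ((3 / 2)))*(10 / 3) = -172.22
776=776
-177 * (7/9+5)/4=-767/3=-255.67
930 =930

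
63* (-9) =-567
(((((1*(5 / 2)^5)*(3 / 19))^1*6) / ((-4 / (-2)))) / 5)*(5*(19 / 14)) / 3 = 20.93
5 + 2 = 7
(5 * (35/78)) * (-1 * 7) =-1225/78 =-15.71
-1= -1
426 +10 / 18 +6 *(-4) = 3623 / 9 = 402.56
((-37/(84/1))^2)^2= 1874161/49787136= 0.04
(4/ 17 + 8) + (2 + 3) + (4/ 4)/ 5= 1142/ 85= 13.44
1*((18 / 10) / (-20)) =-9 / 100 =-0.09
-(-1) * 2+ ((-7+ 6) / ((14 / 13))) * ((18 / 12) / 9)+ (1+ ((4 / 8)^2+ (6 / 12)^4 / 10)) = 10421 / 3360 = 3.10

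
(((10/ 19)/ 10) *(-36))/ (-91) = 36/ 1729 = 0.02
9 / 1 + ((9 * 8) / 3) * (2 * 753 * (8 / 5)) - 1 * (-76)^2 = 260317 / 5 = 52063.40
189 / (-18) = -21 / 2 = -10.50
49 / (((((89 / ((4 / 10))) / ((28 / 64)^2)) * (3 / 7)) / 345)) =386561 / 11392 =33.93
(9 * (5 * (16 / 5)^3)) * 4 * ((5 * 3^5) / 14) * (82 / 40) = 183638016 / 175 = 1049360.09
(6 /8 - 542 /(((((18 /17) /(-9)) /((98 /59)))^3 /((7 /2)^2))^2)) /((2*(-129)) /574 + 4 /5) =-311948829528572679107695555 /169734467371384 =-1837863778404.06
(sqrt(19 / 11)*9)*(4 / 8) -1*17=-17 + 9*sqrt(209) / 22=-11.09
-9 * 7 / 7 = -9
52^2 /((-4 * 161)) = -676 /161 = -4.20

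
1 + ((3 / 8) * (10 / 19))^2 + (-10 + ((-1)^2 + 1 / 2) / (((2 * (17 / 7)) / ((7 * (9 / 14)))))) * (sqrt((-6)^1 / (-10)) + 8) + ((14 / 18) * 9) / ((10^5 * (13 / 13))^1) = -41635450791 / 613700000 - 1171 * sqrt(15) / 680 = -74.51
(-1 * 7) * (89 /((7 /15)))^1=-1335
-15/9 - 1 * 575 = -1730/3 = -576.67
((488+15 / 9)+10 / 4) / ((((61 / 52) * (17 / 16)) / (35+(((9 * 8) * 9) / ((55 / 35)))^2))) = 25280883697888 / 376431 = 67159409.55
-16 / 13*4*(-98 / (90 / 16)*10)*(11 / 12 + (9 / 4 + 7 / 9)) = 3562496 / 1053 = 3383.19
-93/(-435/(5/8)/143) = 4433/232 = 19.11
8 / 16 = 0.50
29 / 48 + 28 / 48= 19 / 16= 1.19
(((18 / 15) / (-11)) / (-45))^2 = 4 / 680625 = 0.00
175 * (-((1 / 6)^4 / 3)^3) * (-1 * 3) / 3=175 / 58773123072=0.00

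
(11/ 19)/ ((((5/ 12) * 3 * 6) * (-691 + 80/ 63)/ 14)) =-0.00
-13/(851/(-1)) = 13/851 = 0.02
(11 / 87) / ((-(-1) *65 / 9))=33 / 1885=0.02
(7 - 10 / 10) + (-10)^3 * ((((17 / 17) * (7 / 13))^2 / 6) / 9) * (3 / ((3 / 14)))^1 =-315622 / 4563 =-69.17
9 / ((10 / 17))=153 / 10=15.30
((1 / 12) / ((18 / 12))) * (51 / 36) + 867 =187289 / 216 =867.08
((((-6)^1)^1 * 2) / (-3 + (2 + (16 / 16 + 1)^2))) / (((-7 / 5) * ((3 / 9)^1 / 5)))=300 / 7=42.86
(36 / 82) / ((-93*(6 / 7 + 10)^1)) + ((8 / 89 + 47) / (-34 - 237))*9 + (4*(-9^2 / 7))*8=-3032175216831 / 8154296234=-371.85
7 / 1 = 7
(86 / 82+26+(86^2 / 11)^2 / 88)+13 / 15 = 4227975838 / 818565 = 5165.11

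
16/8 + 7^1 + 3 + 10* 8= 92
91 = 91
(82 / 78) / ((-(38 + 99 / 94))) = -3854 / 143169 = -0.03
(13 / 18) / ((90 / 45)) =13 / 36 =0.36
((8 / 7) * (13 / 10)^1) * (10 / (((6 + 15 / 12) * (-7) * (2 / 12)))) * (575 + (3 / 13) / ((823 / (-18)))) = -1181159232 / 1169483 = -1009.98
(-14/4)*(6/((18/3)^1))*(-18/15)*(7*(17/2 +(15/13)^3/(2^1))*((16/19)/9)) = 25.50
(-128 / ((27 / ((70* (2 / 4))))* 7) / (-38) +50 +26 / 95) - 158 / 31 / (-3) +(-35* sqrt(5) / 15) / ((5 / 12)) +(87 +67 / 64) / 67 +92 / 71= 1336444142711 / 24208182720 - 28* sqrt(5) / 5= 42.68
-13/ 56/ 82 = -13/ 4592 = -0.00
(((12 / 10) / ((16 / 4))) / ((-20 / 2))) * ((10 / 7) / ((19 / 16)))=-24 / 665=-0.04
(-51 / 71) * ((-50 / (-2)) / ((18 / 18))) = -1275 / 71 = -17.96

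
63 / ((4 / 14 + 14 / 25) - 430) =-3675 / 25034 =-0.15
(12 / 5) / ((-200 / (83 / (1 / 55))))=-2739 / 50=-54.78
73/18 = 4.06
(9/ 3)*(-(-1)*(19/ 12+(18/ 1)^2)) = 3907/ 4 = 976.75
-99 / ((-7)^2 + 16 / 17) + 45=12174 / 283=43.02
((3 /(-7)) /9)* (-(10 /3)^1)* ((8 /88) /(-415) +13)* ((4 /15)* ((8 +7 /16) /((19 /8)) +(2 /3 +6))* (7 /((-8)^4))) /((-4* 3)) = -864197 /1079122176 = -0.00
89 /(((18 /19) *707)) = 1691 /12726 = 0.13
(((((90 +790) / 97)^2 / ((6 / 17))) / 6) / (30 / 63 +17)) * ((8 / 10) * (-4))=-73722880 / 10359309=-7.12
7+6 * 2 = 19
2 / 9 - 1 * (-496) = 4466 / 9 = 496.22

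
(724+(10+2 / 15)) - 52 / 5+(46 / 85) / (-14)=258359 / 357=723.69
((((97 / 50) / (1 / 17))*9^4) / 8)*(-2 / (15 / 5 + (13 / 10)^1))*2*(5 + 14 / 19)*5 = -1179280701 / 1634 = -721714.02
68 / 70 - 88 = -3046 / 35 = -87.03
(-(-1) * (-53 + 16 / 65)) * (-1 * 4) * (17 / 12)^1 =19431 / 65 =298.94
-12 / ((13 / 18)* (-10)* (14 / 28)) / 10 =108 / 325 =0.33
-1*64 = -64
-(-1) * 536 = 536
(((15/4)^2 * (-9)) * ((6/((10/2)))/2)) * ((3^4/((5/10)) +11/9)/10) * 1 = -1239.47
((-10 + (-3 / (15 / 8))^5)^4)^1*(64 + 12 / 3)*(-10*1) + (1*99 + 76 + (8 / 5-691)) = -2284279184569292376236 / 19073486328125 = -119762016.51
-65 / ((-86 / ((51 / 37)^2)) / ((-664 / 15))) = -3741972 / 58867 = -63.57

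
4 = 4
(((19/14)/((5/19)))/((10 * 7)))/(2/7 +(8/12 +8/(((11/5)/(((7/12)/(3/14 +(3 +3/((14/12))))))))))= 964953/17276000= 0.06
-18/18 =-1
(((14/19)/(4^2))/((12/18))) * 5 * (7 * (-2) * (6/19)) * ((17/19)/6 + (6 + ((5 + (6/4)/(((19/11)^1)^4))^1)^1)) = -3252212565/188183524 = -17.28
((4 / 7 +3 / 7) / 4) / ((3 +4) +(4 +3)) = 1 / 56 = 0.02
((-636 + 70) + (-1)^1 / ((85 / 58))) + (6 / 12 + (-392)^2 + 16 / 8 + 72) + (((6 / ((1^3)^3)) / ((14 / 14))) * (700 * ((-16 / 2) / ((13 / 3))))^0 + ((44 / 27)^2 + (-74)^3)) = -31235754259 / 123930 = -252043.53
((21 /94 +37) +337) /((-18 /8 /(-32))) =2251328 /423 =5322.29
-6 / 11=-0.55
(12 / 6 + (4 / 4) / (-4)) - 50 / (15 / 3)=-33 / 4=-8.25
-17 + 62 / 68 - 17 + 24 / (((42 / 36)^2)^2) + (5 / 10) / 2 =-3246361 / 163268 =-19.88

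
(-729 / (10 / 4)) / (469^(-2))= -320703138 / 5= -64140627.60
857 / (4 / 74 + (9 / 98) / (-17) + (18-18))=52827194 / 2999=17614.94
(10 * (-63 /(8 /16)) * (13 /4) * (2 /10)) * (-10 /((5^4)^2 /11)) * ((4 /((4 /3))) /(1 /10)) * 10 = 216216 /3125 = 69.19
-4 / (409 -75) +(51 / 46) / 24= 2103 / 61456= 0.03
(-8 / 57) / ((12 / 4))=-8 / 171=-0.05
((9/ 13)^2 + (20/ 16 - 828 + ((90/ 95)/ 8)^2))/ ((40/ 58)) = -23389819703/ 19522880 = -1198.07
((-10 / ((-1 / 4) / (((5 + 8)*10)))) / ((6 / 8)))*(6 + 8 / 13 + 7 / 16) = 48900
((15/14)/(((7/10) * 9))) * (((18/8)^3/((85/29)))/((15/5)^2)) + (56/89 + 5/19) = 87068073/90150592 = 0.97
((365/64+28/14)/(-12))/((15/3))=-493/3840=-0.13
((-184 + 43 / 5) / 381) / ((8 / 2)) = -0.12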